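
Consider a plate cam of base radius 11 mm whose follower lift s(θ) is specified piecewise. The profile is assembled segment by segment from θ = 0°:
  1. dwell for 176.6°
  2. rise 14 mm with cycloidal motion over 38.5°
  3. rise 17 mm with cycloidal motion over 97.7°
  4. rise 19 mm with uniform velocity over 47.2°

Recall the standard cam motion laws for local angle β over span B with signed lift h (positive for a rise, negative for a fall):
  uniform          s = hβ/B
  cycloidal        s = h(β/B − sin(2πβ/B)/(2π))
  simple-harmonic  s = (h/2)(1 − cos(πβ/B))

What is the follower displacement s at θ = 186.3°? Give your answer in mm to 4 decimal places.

seg 1 [0°–176.6°] dwell: s stays 0.0000
seg 2 [176.6°–215.1°] cycloidal, h=14: θ=186.3° here. β=9.7, B=38.5. 14·(0.2519 − sin(2π·0.2519)/(2π)) = 1.2993 → s = 1.2993

1.2993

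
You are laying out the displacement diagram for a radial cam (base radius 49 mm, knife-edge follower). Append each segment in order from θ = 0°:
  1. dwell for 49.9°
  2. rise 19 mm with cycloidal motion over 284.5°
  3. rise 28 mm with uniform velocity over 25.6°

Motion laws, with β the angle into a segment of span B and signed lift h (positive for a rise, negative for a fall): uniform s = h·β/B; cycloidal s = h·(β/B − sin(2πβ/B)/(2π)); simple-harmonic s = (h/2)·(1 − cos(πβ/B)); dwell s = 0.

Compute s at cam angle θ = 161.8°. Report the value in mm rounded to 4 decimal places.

seg 1 [0°–49.9°] dwell: s stays 0.0000
seg 2 [49.9°–334.4°] cycloidal, h=19: θ=161.8° here. β=111.9, B=284.5. 19·(0.3933 − sin(2π·0.3933)/(2π)) = 5.5946 → s = 5.5946

5.5946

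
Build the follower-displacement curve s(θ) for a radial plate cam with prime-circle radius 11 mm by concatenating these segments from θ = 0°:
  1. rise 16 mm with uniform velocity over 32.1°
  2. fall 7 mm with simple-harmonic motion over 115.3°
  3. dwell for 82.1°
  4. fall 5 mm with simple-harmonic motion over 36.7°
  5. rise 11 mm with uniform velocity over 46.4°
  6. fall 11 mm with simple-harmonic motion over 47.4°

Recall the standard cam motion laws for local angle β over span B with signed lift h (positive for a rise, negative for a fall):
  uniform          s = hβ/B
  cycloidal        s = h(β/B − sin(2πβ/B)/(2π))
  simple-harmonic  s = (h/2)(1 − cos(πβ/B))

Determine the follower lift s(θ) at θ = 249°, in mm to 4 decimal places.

seg 1 [0°–32.1°] uniform, h=16: full span → s += 16 → s = 16.0000
seg 2 [32.1°–147.4°] simple-harmonic, h=-7: full span → s += -7 → s = 9.0000
seg 3 [147.4°–229.5°] dwell: s stays 9.0000
seg 4 [229.5°–266.2°] simple-harmonic, h=-5: θ=249° here. β=19.5, B=36.7. -5/2·(1 − cos(π·0.5313)) = -2.7457 → s = 6.2543

6.2543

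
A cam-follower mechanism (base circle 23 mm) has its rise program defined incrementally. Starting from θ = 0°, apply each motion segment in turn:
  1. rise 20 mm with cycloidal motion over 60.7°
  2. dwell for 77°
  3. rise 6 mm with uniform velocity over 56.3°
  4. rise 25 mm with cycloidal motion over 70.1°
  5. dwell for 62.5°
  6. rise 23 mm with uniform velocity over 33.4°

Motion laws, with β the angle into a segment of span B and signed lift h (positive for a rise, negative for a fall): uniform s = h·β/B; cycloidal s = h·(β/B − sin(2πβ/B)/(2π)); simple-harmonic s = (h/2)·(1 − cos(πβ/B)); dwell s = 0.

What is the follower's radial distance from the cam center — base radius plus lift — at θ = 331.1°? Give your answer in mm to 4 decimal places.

seg 1 [0°–60.7°] cycloidal, h=20: full span → s += 20 → s = 20.0000
seg 2 [60.7°–137.7°] dwell: s stays 20.0000
seg 3 [137.7°–194°] uniform, h=6: full span → s += 6 → s = 26.0000
seg 4 [194°–264.1°] cycloidal, h=25: full span → s += 25 → s = 51.0000
seg 5 [264.1°–326.6°] dwell: s stays 51.0000
seg 6 [326.6°–360°] uniform, h=23: θ=331.1° here. β=4.5, B=33.4. 23·4.5/33.4 = 3.0988 → s = 54.0988
radial distance = base radius + s = 23 + 54.0988 = 77.0988

77.0988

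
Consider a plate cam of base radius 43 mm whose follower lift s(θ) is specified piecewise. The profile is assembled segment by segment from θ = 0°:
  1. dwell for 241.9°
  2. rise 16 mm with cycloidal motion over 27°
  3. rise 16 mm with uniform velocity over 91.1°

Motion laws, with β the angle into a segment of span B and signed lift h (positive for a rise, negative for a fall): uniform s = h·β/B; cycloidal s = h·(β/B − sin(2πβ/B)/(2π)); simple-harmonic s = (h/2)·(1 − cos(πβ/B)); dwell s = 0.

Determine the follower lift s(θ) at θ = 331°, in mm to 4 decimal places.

seg 1 [0°–241.9°] dwell: s stays 0.0000
seg 2 [241.9°–268.9°] cycloidal, h=16: full span → s += 16 → s = 16.0000
seg 3 [268.9°–360°] uniform, h=16: θ=331° here. β=62.1, B=91.1. 16·62.1/91.1 = 10.9067 → s = 26.9067

26.9067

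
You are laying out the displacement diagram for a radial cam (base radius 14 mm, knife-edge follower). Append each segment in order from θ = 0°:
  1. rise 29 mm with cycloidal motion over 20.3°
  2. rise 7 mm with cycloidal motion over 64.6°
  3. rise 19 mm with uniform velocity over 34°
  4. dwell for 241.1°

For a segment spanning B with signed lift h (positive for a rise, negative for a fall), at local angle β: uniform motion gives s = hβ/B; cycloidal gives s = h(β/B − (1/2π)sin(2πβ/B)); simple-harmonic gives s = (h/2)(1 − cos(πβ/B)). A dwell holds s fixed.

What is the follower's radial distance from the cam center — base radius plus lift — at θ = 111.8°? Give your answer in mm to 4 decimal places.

seg 1 [0°–20.3°] cycloidal, h=29: full span → s += 29 → s = 29.0000
seg 2 [20.3°–84.9°] cycloidal, h=7: full span → s += 7 → s = 36.0000
seg 3 [84.9°–118.9°] uniform, h=19: θ=111.8° here. β=26.9, B=34. 19·26.9/34 = 15.0324 → s = 51.0324
radial distance = base radius + s = 14 + 51.0324 = 65.0324

65.0324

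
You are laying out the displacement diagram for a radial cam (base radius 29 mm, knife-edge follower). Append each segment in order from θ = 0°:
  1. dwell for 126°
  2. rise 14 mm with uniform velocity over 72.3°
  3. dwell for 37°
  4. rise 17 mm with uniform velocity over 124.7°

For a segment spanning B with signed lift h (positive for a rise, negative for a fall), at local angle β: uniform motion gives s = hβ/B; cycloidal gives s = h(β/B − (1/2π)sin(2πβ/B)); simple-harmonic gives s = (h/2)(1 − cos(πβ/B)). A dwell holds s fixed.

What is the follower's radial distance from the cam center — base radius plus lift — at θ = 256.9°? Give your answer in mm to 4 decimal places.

seg 1 [0°–126°] dwell: s stays 0.0000
seg 2 [126°–198.3°] uniform, h=14: full span → s += 14 → s = 14.0000
seg 3 [198.3°–235.3°] dwell: s stays 14.0000
seg 4 [235.3°–360°] uniform, h=17: θ=256.9° here. β=21.6, B=124.7. 17·21.6/124.7 = 2.9447 → s = 16.9447
radial distance = base radius + s = 29 + 16.9447 = 45.9447

45.9447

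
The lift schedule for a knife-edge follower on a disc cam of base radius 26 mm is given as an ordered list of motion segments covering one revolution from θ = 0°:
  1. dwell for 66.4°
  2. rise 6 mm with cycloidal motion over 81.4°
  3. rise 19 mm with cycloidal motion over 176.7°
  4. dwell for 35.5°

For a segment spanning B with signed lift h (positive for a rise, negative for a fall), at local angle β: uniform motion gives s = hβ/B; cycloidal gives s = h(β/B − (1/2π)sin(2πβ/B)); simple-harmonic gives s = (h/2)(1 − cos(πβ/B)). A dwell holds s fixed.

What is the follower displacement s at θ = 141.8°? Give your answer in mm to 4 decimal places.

seg 1 [0°–66.4°] dwell: s stays 0.0000
seg 2 [66.4°–147.8°] cycloidal, h=6: θ=141.8° here. β=75.4, B=81.4. 6·(0.9263 − sin(2π·0.9263)/(2π)) = 5.9844 → s = 5.9844

5.9844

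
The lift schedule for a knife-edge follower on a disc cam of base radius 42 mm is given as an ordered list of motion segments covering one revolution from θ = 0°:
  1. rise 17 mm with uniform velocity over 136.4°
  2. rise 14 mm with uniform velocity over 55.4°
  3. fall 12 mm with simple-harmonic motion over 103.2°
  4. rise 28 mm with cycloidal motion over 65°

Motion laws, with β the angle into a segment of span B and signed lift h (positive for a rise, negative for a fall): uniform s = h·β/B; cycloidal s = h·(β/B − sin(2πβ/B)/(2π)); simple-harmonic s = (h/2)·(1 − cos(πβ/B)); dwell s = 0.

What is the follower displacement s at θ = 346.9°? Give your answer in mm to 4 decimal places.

seg 1 [0°–136.4°] uniform, h=17: full span → s += 17 → s = 17.0000
seg 2 [136.4°–191.8°] uniform, h=14: full span → s += 14 → s = 31.0000
seg 3 [191.8°–295°] simple-harmonic, h=-12: full span → s += -12 → s = 19.0000
seg 4 [295°–360°] cycloidal, h=28: θ=346.9° here. β=51.9, B=65. 28·(0.7985 − sin(2π·0.7985)/(2π)) = 26.6083 → s = 45.6083

45.6083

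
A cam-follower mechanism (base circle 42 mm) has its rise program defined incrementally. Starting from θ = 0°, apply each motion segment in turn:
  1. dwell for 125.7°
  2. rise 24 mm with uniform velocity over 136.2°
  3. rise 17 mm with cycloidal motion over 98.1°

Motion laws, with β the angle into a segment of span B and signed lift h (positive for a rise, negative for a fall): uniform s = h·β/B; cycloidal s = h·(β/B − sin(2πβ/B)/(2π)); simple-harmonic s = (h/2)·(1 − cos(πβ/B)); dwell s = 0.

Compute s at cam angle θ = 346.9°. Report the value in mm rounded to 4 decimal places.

seg 1 [0°–125.7°] dwell: s stays 0.0000
seg 2 [125.7°–261.9°] uniform, h=24: full span → s += 24 → s = 24.0000
seg 3 [261.9°–360°] cycloidal, h=17: θ=346.9° here. β=85, B=98.1. 17·(0.8665 − sin(2π·0.8665)/(2π)) = 16.7429 → s = 40.7429

40.7429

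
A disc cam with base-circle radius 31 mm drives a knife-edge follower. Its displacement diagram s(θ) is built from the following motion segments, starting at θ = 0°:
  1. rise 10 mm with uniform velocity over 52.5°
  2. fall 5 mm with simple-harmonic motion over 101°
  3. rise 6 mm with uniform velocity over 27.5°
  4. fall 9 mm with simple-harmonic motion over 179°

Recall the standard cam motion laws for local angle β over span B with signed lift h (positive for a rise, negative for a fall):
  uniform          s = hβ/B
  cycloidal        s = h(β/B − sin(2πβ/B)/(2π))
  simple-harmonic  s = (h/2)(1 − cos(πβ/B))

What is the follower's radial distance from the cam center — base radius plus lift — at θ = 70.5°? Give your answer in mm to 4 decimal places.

seg 1 [0°–52.5°] uniform, h=10: full span → s += 10 → s = 10.0000
seg 2 [52.5°–153.5°] simple-harmonic, h=-5: θ=70.5° here. β=18, B=101. -5/2·(1 − cos(π·0.1782)) = -0.3817 → s = 9.6183
radial distance = base radius + s = 31 + 9.6183 = 40.6183

40.6183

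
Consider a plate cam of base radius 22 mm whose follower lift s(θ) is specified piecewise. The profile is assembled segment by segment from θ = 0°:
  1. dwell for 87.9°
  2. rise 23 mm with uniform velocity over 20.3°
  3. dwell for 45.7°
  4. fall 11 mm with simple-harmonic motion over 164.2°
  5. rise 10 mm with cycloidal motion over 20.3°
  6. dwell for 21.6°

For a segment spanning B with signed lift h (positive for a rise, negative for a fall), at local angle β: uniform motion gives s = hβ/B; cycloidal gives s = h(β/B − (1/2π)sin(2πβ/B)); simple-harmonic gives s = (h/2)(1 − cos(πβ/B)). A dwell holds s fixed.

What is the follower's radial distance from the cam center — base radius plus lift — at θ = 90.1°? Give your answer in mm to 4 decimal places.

seg 1 [0°–87.9°] dwell: s stays 0.0000
seg 2 [87.9°–108.2°] uniform, h=23: θ=90.1° here. β=2.2, B=20.3. 23·2.2/20.3 = 2.4926 → s = 2.4926
radial distance = base radius + s = 22 + 2.4926 = 24.4926

24.4926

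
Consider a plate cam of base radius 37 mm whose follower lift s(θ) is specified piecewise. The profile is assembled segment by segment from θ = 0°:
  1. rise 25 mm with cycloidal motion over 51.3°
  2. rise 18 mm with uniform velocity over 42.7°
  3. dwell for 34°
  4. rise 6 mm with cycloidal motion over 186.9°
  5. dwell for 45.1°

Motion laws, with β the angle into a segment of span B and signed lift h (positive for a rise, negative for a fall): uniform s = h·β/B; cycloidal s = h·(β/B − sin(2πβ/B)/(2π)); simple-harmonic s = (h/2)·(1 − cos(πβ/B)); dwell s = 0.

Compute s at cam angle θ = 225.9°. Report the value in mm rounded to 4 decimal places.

seg 1 [0°–51.3°] cycloidal, h=25: full span → s += 25 → s = 25.0000
seg 2 [51.3°–94°] uniform, h=18: full span → s += 18 → s = 43.0000
seg 3 [94°–128°] dwell: s stays 43.0000
seg 4 [128°–314.9°] cycloidal, h=6: θ=225.9° here. β=97.9, B=186.9. 6·(0.5238 − sin(2π·0.5238)/(2π)) = 3.2852 → s = 46.2852

46.2852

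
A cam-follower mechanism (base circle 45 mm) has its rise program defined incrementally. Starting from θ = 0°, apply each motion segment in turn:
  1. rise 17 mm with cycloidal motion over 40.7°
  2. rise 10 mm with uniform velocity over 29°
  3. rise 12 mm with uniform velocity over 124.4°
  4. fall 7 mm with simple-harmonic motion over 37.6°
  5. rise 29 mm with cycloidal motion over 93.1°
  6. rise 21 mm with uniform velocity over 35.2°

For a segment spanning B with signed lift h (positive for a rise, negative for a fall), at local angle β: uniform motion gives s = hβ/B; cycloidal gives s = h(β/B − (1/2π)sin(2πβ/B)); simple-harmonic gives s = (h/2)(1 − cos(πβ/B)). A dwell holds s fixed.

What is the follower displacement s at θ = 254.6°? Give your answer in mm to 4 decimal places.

seg 1 [0°–40.7°] cycloidal, h=17: full span → s += 17 → s = 17.0000
seg 2 [40.7°–69.7°] uniform, h=10: full span → s += 10 → s = 27.0000
seg 3 [69.7°–194.1°] uniform, h=12: full span → s += 12 → s = 39.0000
seg 4 [194.1°–231.7°] simple-harmonic, h=-7: full span → s += -7 → s = 32.0000
seg 5 [231.7°–324.8°] cycloidal, h=29: θ=254.6° here. β=22.9, B=93.1. 29·(0.2460 − sin(2π·0.2460)/(2π)) = 2.5192 → s = 34.5192

34.5192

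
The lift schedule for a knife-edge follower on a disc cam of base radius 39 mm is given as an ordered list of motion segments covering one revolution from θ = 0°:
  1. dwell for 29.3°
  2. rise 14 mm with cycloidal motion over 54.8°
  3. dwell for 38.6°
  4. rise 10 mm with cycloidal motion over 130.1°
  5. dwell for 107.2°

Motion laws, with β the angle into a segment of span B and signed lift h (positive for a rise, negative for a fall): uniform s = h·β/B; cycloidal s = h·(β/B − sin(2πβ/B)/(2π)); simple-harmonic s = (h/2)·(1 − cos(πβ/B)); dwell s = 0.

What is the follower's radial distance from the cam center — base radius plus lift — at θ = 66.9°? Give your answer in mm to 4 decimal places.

seg 1 [0°–29.3°] dwell: s stays 0.0000
seg 2 [29.3°–84.1°] cycloidal, h=14: θ=66.9° here. β=37.6, B=54.8. 14·(0.6861 − sin(2π·0.6861)/(2π)) = 11.6570 → s = 11.6570
radial distance = base radius + s = 39 + 11.6570 = 50.6570

50.6570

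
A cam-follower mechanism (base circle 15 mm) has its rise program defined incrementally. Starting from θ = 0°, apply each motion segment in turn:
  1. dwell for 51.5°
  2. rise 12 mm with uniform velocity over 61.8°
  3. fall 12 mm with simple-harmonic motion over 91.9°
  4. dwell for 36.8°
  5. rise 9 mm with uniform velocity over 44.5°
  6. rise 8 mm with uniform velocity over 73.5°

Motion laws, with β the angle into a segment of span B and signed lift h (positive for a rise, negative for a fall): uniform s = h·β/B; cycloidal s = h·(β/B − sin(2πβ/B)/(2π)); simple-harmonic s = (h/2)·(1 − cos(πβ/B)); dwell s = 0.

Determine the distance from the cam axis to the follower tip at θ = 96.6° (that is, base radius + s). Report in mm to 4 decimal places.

seg 1 [0°–51.5°] dwell: s stays 0.0000
seg 2 [51.5°–113.3°] uniform, h=12: θ=96.6° here. β=45.1, B=61.8. 12·45.1/61.8 = 8.7573 → s = 8.7573
radial distance = base radius + s = 15 + 8.7573 = 23.7573

23.7573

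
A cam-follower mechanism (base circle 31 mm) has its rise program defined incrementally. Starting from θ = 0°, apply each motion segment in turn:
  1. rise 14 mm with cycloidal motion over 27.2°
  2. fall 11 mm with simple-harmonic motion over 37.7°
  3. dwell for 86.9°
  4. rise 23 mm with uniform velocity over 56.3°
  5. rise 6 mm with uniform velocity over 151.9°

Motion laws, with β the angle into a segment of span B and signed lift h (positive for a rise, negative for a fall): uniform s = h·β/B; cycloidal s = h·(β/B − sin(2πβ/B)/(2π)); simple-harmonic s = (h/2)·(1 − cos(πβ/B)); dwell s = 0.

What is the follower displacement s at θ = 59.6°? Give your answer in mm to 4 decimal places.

seg 1 [0°–27.2°] cycloidal, h=14: full span → s += 14 → s = 14.0000
seg 2 [27.2°–64.9°] simple-harmonic, h=-11: θ=59.6° here. β=32.4, B=37.7. -11/2·(1 − cos(π·0.8594)) = -10.4722 → s = 3.5278

3.5278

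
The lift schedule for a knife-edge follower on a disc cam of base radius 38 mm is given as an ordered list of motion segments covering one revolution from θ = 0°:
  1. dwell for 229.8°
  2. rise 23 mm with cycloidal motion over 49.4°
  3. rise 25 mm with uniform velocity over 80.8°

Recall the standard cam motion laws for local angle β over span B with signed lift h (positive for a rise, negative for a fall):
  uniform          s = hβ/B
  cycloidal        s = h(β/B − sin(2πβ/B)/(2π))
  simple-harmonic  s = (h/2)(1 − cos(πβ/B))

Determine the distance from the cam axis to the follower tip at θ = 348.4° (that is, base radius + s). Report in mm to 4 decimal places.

seg 1 [0°–229.8°] dwell: s stays 0.0000
seg 2 [229.8°–279.2°] cycloidal, h=23: full span → s += 23 → s = 23.0000
seg 3 [279.2°–360°] uniform, h=25: θ=348.4° here. β=69.2, B=80.8. 25·69.2/80.8 = 21.4109 → s = 44.4109
radial distance = base radius + s = 38 + 44.4109 = 82.4109

82.4109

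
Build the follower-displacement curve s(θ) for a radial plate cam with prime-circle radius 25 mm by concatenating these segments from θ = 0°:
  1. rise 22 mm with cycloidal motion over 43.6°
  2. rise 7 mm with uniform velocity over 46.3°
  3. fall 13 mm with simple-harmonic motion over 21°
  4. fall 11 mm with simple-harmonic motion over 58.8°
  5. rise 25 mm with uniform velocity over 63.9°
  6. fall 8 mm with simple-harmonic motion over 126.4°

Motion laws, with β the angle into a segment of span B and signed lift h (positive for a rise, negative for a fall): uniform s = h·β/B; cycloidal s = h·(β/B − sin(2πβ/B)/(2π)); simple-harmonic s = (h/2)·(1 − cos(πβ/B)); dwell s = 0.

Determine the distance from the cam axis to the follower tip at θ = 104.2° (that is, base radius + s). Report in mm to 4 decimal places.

seg 1 [0°–43.6°] cycloidal, h=22: full span → s += 22 → s = 22.0000
seg 2 [43.6°–89.9°] uniform, h=7: full span → s += 7 → s = 29.0000
seg 3 [89.9°–110.9°] simple-harmonic, h=-13: θ=104.2° here. β=14.3, B=21. -13/2·(1 − cos(π·0.6810)) = -9.9993 → s = 19.0007
radial distance = base radius + s = 25 + 19.0007 = 44.0007

44.0007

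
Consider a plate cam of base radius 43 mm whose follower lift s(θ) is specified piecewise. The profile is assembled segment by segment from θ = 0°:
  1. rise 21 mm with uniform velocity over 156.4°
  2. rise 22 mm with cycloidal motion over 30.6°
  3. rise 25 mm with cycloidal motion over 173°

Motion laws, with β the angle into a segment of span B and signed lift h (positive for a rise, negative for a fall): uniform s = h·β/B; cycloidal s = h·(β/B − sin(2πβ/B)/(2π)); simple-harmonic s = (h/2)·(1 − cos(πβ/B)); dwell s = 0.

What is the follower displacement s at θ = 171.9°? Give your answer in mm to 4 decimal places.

seg 1 [0°–156.4°] uniform, h=21: full span → s += 21 → s = 21.0000
seg 2 [156.4°–187°] cycloidal, h=22: θ=171.9° here. β=15.5, B=30.6. 22·(0.5065 − sin(2π·0.5065)/(2π)) = 11.2875 → s = 32.2875

32.2875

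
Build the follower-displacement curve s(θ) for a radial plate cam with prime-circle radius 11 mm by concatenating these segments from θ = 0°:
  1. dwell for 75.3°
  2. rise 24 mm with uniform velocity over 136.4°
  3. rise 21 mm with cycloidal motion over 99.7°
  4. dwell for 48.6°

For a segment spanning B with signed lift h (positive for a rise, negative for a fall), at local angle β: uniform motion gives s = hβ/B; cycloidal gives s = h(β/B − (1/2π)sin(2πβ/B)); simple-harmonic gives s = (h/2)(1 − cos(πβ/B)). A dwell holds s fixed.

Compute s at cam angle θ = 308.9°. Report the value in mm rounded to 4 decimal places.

seg 1 [0°–75.3°] dwell: s stays 0.0000
seg 2 [75.3°–211.7°] uniform, h=24: full span → s += 24 → s = 24.0000
seg 3 [211.7°–311.4°] cycloidal, h=21: θ=308.9° here. β=97.2, B=99.7. 21·(0.9749 − sin(2π·0.9749)/(2π)) = 20.9978 → s = 44.9978

44.9978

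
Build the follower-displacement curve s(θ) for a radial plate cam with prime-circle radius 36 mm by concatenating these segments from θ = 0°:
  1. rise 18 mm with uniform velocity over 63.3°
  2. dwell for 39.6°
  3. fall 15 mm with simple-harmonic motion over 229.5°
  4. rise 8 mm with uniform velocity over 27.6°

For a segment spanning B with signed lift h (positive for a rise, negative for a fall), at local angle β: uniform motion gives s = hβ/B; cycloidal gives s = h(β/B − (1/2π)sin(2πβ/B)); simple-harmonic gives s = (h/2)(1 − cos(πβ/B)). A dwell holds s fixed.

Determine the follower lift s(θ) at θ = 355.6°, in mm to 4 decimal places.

seg 1 [0°–63.3°] uniform, h=18: full span → s += 18 → s = 18.0000
seg 2 [63.3°–102.9°] dwell: s stays 18.0000
seg 3 [102.9°–332.4°] simple-harmonic, h=-15: full span → s += -15 → s = 3.0000
seg 4 [332.4°–360°] uniform, h=8: θ=355.6° here. β=23.2, B=27.6. 8·23.2/27.6 = 6.7246 → s = 9.7246

9.7246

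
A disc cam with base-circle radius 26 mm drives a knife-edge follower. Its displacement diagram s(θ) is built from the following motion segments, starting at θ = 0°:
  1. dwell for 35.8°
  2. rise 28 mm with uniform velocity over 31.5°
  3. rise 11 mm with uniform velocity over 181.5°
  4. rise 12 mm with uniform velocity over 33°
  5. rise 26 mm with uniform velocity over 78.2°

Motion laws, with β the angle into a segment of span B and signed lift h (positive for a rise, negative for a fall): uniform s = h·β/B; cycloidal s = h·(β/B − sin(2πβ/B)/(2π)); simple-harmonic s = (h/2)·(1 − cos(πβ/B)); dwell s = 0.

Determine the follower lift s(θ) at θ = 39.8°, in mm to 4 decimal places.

seg 1 [0°–35.8°] dwell: s stays 0.0000
seg 2 [35.8°–67.3°] uniform, h=28: θ=39.8° here. β=4, B=31.5. 28·4/31.5 = 3.5556 → s = 3.5556

3.5556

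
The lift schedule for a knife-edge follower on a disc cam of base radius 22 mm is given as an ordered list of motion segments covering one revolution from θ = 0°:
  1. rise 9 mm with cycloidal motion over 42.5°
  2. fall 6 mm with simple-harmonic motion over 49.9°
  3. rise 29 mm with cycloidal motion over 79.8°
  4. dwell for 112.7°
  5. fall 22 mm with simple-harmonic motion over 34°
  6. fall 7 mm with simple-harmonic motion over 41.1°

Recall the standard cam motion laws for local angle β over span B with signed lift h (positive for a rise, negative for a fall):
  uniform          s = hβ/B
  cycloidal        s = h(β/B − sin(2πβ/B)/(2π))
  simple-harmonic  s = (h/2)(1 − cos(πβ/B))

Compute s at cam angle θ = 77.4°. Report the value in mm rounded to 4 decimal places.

seg 1 [0°–42.5°] cycloidal, h=9: full span → s += 9 → s = 9.0000
seg 2 [42.5°–92.4°] simple-harmonic, h=-6: θ=77.4° here. β=34.9, B=49.9. -6/2·(1 − cos(π·0.6994)) = -4.7588 → s = 4.2412

4.2412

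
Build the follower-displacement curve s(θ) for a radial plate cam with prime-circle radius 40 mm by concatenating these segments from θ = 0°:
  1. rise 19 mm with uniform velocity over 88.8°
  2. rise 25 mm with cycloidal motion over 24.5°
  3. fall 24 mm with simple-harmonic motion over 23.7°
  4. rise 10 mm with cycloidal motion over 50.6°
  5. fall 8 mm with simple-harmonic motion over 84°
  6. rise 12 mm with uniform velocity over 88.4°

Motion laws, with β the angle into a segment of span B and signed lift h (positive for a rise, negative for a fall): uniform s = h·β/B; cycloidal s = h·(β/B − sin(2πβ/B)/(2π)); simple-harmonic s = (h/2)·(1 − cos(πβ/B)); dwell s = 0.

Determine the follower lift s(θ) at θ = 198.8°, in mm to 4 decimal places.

seg 1 [0°–88.8°] uniform, h=19: full span → s += 19 → s = 19.0000
seg 2 [88.8°–113.3°] cycloidal, h=25: full span → s += 25 → s = 44.0000
seg 3 [113.3°–137°] simple-harmonic, h=-24: full span → s += -24 → s = 20.0000
seg 4 [137°–187.6°] cycloidal, h=10: full span → s += 10 → s = 30.0000
seg 5 [187.6°–271.6°] simple-harmonic, h=-8: θ=198.8° here. β=11.2, B=84. -8/2·(1 − cos(π·0.1333)) = -0.3458 → s = 29.6542

29.6542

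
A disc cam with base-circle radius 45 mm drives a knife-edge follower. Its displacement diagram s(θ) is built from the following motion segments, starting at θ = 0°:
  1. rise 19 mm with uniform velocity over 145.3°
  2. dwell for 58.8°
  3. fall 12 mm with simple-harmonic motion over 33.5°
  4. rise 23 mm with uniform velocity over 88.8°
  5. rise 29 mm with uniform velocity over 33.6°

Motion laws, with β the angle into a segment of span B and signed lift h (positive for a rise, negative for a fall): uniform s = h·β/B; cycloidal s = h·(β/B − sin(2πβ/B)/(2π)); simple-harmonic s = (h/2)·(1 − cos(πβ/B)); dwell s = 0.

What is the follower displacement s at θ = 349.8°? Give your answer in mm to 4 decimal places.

seg 1 [0°–145.3°] uniform, h=19: full span → s += 19 → s = 19.0000
seg 2 [145.3°–204.1°] dwell: s stays 19.0000
seg 3 [204.1°–237.6°] simple-harmonic, h=-12: full span → s += -12 → s = 7.0000
seg 4 [237.6°–326.4°] uniform, h=23: full span → s += 23 → s = 30.0000
seg 5 [326.4°–360°] uniform, h=29: θ=349.8° here. β=23.4, B=33.6. 29·23.4/33.6 = 20.1964 → s = 50.1964

50.1964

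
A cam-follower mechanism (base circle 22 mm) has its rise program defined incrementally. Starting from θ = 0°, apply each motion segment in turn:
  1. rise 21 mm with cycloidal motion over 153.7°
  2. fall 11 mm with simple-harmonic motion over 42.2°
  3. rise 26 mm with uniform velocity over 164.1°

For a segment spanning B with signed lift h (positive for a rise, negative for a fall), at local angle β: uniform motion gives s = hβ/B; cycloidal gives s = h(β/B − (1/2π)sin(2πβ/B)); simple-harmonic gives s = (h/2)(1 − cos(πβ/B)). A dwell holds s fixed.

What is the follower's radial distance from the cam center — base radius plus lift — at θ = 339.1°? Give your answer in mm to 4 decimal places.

seg 1 [0°–153.7°] cycloidal, h=21: full span → s += 21 → s = 21.0000
seg 2 [153.7°–195.9°] simple-harmonic, h=-11: full span → s += -11 → s = 10.0000
seg 3 [195.9°–360°] uniform, h=26: θ=339.1° here. β=143.2, B=164.1. 26·143.2/164.1 = 22.6886 → s = 32.6886
radial distance = base radius + s = 22 + 32.6886 = 54.6886

54.6886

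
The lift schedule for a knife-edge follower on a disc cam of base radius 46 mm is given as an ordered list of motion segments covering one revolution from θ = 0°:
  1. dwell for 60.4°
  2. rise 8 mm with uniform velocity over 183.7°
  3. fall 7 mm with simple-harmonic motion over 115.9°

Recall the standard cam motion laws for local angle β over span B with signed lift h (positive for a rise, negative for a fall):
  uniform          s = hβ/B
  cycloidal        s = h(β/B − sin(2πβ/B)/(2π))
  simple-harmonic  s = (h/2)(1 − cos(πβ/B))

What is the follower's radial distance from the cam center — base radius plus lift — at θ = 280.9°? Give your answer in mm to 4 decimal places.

seg 1 [0°–60.4°] dwell: s stays 0.0000
seg 2 [60.4°–244.1°] uniform, h=8: full span → s += 8 → s = 8.0000
seg 3 [244.1°–360°] simple-harmonic, h=-7: θ=280.9° here. β=36.8, B=115.9. -7/2·(1 − cos(π·0.3175)) = -1.6016 → s = 6.3984
radial distance = base radius + s = 46 + 6.3984 = 52.3984

52.3984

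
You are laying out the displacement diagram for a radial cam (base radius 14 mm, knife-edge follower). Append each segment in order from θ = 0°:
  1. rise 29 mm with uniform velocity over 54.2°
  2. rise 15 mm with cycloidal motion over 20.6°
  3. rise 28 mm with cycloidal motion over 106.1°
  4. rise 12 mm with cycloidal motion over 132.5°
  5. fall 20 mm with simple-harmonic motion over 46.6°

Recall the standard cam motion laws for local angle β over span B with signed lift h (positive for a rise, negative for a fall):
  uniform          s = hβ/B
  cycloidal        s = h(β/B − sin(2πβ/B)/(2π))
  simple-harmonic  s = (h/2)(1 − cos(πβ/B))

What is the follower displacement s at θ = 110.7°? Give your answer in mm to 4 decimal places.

seg 1 [0°–54.2°] uniform, h=29: full span → s += 29 → s = 29.0000
seg 2 [54.2°–74.8°] cycloidal, h=15: full span → s += 15 → s = 44.0000
seg 3 [74.8°–180.9°] cycloidal, h=28: θ=110.7° here. β=35.9, B=106.1. 28·(0.3384 − sin(2π·0.3384)/(2π)) = 5.6871 → s = 49.6871

49.6871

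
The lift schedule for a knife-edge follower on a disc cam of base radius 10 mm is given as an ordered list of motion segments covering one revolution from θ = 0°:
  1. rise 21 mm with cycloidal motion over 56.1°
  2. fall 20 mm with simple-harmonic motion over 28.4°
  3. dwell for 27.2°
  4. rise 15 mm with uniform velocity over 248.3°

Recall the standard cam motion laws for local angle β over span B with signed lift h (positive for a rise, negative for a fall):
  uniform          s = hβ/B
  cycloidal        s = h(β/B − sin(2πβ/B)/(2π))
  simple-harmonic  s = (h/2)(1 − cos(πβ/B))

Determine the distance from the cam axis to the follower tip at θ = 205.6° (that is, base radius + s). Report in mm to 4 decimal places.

seg 1 [0°–56.1°] cycloidal, h=21: full span → s += 21 → s = 21.0000
seg 2 [56.1°–84.5°] simple-harmonic, h=-20: full span → s += -20 → s = 1.0000
seg 3 [84.5°–111.7°] dwell: s stays 1.0000
seg 4 [111.7°–360°] uniform, h=15: θ=205.6° here. β=93.9, B=248.3. 15·93.9/248.3 = 5.6726 → s = 6.6726
radial distance = base radius + s = 10 + 6.6726 = 16.6726

16.6726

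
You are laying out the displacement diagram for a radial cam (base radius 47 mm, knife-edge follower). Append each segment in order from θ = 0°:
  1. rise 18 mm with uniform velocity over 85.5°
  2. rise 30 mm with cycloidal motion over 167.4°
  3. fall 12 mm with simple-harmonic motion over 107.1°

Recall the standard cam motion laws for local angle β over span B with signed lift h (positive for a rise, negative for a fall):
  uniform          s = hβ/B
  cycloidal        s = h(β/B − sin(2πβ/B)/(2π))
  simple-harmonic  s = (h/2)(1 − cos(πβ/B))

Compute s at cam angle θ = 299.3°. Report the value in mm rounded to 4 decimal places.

seg 1 [0°–85.5°] uniform, h=18: full span → s += 18 → s = 18.0000
seg 2 [85.5°–252.9°] cycloidal, h=30: full span → s += 30 → s = 48.0000
seg 3 [252.9°–360°] simple-harmonic, h=-12: θ=299.3° here. β=46.4, B=107.1. -12/2·(1 − cos(π·0.4332)) = -4.7508 → s = 43.2492

43.2492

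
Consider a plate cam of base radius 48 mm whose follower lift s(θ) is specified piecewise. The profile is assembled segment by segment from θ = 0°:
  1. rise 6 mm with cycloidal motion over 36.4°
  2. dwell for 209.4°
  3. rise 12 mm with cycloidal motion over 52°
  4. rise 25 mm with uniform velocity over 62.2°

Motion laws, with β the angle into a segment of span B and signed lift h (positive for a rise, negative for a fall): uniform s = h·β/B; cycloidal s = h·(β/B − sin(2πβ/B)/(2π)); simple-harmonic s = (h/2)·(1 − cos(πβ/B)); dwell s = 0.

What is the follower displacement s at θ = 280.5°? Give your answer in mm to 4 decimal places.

seg 1 [0°–36.4°] cycloidal, h=6: full span → s += 6 → s = 6.0000
seg 2 [36.4°–245.8°] dwell: s stays 6.0000
seg 3 [245.8°–297.8°] cycloidal, h=12: θ=280.5° here. β=34.7, B=52. 12·(0.6673 − sin(2π·0.6673)/(2π)) = 9.6655 → s = 15.6655

15.6655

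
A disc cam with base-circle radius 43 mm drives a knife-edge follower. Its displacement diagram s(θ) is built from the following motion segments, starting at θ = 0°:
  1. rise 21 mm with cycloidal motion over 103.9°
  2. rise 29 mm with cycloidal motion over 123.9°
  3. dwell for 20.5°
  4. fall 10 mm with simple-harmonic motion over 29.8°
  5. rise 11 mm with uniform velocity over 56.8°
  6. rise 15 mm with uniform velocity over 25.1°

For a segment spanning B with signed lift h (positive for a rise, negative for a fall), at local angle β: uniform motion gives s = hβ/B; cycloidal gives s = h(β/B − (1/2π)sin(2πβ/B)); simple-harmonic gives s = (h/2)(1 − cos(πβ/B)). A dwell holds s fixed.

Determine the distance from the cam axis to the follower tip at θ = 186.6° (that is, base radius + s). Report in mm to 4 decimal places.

seg 1 [0°–103.9°] cycloidal, h=21: full span → s += 21 → s = 21.0000
seg 2 [103.9°–227.8°] cycloidal, h=29: θ=186.6° here. β=82.7, B=123.9. 29·(0.6675 − sin(2π·0.6675)/(2π)) = 23.3655 → s = 44.3655
radial distance = base radius + s = 43 + 44.3655 = 87.3655

87.3655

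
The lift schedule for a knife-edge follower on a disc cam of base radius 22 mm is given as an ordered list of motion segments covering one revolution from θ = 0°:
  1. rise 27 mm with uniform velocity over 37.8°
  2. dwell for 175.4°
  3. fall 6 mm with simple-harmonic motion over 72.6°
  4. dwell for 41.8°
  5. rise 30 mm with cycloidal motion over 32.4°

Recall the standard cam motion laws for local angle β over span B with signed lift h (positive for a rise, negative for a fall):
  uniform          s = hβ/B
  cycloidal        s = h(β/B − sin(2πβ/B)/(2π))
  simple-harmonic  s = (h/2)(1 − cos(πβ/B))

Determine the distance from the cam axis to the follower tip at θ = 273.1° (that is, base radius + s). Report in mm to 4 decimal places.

seg 1 [0°–37.8°] uniform, h=27: full span → s += 27 → s = 27.0000
seg 2 [37.8°–213.2°] dwell: s stays 27.0000
seg 3 [213.2°–285.8°] simple-harmonic, h=-6: θ=273.1° here. β=59.9, B=72.6. -6/2·(1 − cos(π·0.8251)) = -5.5583 → s = 21.4417
radial distance = base radius + s = 22 + 21.4417 = 43.4417

43.4417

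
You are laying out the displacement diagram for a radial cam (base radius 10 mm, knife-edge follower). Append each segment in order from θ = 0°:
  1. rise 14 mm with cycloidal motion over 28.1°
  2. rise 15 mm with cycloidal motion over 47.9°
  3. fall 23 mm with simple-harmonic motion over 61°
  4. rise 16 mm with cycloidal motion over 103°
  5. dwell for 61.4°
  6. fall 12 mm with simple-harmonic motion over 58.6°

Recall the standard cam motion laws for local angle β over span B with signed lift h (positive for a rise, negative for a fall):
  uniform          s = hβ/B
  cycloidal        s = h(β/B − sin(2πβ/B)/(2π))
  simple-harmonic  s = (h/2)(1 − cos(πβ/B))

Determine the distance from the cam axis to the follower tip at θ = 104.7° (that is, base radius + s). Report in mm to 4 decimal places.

seg 1 [0°–28.1°] cycloidal, h=14: full span → s += 14 → s = 14.0000
seg 2 [28.1°–76°] cycloidal, h=15: full span → s += 15 → s = 29.0000
seg 3 [76°–137°] simple-harmonic, h=-23: θ=104.7° here. β=28.7, B=61. -23/2·(1 − cos(π·0.4705)) = -10.4354 → s = 18.5646
radial distance = base radius + s = 10 + 18.5646 = 28.5646

28.5646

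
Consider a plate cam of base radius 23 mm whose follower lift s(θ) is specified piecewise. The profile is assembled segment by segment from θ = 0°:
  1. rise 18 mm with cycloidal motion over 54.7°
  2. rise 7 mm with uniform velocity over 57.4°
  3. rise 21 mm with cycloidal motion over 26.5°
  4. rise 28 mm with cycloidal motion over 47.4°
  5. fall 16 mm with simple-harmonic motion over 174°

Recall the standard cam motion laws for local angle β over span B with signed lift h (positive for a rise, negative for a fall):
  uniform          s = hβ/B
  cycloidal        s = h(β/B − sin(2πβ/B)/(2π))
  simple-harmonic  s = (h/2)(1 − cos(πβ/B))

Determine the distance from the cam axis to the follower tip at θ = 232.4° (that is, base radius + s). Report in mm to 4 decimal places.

seg 1 [0°–54.7°] cycloidal, h=18: full span → s += 18 → s = 18.0000
seg 2 [54.7°–112.1°] uniform, h=7: full span → s += 7 → s = 25.0000
seg 3 [112.1°–138.6°] cycloidal, h=21: full span → s += 21 → s = 46.0000
seg 4 [138.6°–186°] cycloidal, h=28: full span → s += 28 → s = 74.0000
seg 5 [186°–360°] simple-harmonic, h=-16: θ=232.4° here. β=46.4, B=174. -16/2·(1 − cos(π·0.2667)) = -2.6470 → s = 71.3530
radial distance = base radius + s = 23 + 71.3530 = 94.3530

94.3530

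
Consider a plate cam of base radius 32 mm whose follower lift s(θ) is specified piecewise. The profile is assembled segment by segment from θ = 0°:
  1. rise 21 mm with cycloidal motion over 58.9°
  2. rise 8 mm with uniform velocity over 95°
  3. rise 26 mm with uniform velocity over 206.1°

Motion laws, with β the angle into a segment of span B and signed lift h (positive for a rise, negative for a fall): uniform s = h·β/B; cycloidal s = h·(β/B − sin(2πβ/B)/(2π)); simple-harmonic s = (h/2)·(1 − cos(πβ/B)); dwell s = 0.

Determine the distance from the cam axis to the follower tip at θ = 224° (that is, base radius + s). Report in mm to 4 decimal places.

seg 1 [0°–58.9°] cycloidal, h=21: full span → s += 21 → s = 21.0000
seg 2 [58.9°–153.9°] uniform, h=8: full span → s += 8 → s = 29.0000
seg 3 [153.9°–360°] uniform, h=26: θ=224° here. β=70.1, B=206.1. 26·70.1/206.1 = 8.8433 → s = 37.8433
radial distance = base radius + s = 32 + 37.8433 = 69.8433

69.8433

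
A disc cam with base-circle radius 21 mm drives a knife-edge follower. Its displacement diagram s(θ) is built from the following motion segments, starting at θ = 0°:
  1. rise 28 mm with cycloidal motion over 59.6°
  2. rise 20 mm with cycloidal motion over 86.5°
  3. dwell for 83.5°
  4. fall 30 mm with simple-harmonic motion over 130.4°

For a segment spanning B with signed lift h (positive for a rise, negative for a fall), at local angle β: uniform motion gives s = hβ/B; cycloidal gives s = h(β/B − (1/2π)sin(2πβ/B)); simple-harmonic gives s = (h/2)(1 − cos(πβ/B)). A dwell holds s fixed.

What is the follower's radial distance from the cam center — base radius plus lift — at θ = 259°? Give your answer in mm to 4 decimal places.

seg 1 [0°–59.6°] cycloidal, h=28: full span → s += 28 → s = 28.0000
seg 2 [59.6°–146.1°] cycloidal, h=20: full span → s += 20 → s = 48.0000
seg 3 [146.1°–229.6°] dwell: s stays 48.0000
seg 4 [229.6°–360°] simple-harmonic, h=-30: θ=259° here. β=29.4, B=130.4. -30/2·(1 − cos(π·0.2255)) = -3.6080 → s = 44.3920
radial distance = base radius + s = 21 + 44.3920 = 65.3920

65.3920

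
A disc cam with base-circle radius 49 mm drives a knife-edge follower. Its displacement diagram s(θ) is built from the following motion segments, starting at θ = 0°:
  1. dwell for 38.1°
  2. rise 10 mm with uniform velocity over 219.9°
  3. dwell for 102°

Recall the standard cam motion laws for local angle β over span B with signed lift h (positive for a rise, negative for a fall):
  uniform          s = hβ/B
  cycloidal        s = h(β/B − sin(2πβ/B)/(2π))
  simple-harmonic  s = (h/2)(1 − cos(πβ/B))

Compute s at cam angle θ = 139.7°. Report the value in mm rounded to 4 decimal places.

seg 1 [0°–38.1°] dwell: s stays 0.0000
seg 2 [38.1°–258°] uniform, h=10: θ=139.7° here. β=101.6, B=219.9. 10·101.6/219.9 = 4.6203 → s = 4.6203

4.6203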